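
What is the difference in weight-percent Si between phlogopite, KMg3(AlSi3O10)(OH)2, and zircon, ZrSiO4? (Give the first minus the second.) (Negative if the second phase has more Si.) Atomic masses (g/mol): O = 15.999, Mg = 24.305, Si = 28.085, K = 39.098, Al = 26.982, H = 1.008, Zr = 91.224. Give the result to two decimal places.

4.87 percentage points

M(KMg3(AlSi3O10)(OH)2) = 417.254 g/mol, so wt% Si = 84.255/417.254 × 100 = 20.19%.
M(ZrSiO4) = 183.305 g/mol, so wt% Si = 28.085/183.305 × 100 = 15.32%.
20.19 − 15.32 = 4.87 pp.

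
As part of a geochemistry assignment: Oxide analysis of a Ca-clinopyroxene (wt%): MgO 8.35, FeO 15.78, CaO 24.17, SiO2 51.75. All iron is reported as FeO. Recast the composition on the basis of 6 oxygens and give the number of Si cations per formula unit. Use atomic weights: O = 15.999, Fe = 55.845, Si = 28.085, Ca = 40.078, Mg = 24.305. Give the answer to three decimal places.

2.003 Si apfu

MgO (M=40.304): mol = 0.20718; Mg = 0.20718, O = 0.20718.
FeO (M=71.844): mol = 0.21964; Fe = 0.21964, O = 0.21964.
CaO (M=56.077): mol = 0.43101; Ca = 0.43101, O = 0.43101.
SiO2 (M=60.083): mol = 0.86131; Si = 0.86131, O = 1.72262.
ΣO = 2.58045; factor = 6/ΣO = 2.32518.
Si apfu = 0.86131 × 2.32518 = 2.003.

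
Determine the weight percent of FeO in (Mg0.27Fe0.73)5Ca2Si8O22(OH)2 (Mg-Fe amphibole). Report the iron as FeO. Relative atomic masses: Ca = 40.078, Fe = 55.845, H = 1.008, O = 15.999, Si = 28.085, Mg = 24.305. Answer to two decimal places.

28.27 wt%

Formula mass = 927.474 g/mol.
3.65 Fe → 3.6500 mol FeO per formula unit; M(FeO) = 71.844, so FeO mass = 262.231 g.
262.231/927.474 × 100 = 28.27 wt%.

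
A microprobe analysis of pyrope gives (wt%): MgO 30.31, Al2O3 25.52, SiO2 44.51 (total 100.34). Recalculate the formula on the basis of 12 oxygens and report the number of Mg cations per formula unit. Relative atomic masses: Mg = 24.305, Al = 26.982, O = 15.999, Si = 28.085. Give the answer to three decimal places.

3.024 Mg apfu

MgO (M=40.304): mol = 0.75203; Mg = 0.75203, O = 0.75203.
Al2O3 (M=101.961): mol = 0.25029; Al = 0.50058, O = 0.75087.
SiO2 (M=60.083): mol = 0.74081; Si = 0.74081, O = 1.48162.
ΣO = 2.98452; factor = 12/ΣO = 4.02075.
Mg apfu = 0.75203 × 4.02075 = 3.024.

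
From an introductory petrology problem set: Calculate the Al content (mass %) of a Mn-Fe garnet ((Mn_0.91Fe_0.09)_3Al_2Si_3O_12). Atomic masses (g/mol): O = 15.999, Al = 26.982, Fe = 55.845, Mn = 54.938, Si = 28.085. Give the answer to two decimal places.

10.90 mass %

Molar mass of (Mn_0.91Fe_0.09)_3Al_2Si_3O_12: 2.73×54.938 + 0.27×55.845 + 2×26.982 + 3×28.085 + 12×15.999 = 495.266 g/mol.
Mass of Al per formula unit: 2 × 26.982 = 53.964 g.
Weight fraction Al = 53.964 / 495.266 = 0.1090.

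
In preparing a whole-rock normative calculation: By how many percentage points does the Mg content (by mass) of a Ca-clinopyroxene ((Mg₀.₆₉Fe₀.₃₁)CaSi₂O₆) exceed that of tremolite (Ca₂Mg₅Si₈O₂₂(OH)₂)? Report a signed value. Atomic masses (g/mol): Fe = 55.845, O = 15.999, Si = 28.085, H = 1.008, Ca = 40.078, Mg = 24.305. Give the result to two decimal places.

M((Mg₀.₆₉Fe₀.₃₁)CaSi₂O₆) = 226.324 g/mol, so wt% Mg = 16.770/226.324 × 100 = 7.41%.
M(Ca₂Mg₅Si₈O₂₂(OH)₂) = 812.353 g/mol, so wt% Mg = 121.525/812.353 × 100 = 14.96%.
7.41 − 14.96 = -7.55 pp.

-7.55 percentage points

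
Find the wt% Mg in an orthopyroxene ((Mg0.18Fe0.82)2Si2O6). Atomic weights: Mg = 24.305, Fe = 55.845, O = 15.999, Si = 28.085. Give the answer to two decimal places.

3.47 wt%

Molar mass of (Mg0.18Fe0.82)2Si2O6: 0.36*24.305 + 1.64*55.845 + 2*28.085 + 6*15.999 = 252.500 g/mol.
Mass of Mg per formula unit: 0.36 × 24.305 = 8.750 g.
Weight fraction Mg = 8.750 / 252.500 = 0.0347.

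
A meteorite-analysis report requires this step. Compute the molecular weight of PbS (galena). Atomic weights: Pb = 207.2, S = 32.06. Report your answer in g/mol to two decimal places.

M = 1(207.2) + 1(32.06)

239.26 g/mol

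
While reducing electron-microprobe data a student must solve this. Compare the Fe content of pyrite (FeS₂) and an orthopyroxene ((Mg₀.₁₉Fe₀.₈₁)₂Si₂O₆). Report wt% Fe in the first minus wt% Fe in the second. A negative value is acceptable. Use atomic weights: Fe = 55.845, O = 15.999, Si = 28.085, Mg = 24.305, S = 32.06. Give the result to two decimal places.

10.63 percentage points

First mineral: 55.845 g Fe in 119.965 g formula = 46.55 wt% Fe.
Second mineral: 90.469 g Fe in 251.869 g formula = 35.92 wt% Fe.
46.55% − 35.92% gives a difference of 10.63 percentage points.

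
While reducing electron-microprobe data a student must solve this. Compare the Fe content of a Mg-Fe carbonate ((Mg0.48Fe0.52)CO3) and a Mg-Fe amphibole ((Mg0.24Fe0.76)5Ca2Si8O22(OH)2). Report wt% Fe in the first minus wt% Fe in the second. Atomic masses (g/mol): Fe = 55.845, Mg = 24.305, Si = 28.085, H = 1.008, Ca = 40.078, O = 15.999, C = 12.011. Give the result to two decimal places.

6.07 percentage points

First mineral: 29.039 g Fe in 100.714 g formula = 28.83 wt% Fe.
Second mineral: 212.211 g Fe in 932.205 g formula = 22.76 wt% Fe.
28.83% − 22.76% gives a difference of 6.07 percentage points.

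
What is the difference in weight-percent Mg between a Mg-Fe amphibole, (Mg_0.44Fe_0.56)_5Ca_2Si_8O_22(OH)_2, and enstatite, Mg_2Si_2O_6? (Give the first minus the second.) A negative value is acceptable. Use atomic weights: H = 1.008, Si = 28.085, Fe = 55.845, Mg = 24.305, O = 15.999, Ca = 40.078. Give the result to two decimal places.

M((Mg_0.44Fe_0.56)_5Ca_2Si_8O_22(OH)_2) = 900.665 g/mol, so wt% Mg = 53.471/900.665 × 100 = 5.94%.
M(Mg_2Si_2O_6) = 200.774 g/mol, so wt% Mg = 48.610/200.774 × 100 = 24.21%.
5.94 − 24.21 = -18.27 pp.

-18.27 percentage points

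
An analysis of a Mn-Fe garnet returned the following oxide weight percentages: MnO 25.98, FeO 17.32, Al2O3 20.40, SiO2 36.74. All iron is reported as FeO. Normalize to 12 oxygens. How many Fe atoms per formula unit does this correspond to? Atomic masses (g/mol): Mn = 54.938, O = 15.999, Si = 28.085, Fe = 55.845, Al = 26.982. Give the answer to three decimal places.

MnO: 25.98/70.937 = 0.36624 mol → 0.36624 mol Mn, 0.36624 mol O.
FeO: 17.32/71.844 = 0.24108 mol → 0.24108 mol Fe, 0.24108 mol O.
Al2O3: 20.40/101.961 = 0.20008 mol → 0.40016 mol Al, 0.60024 mol O.
SiO2: 36.74/60.083 = 0.61149 mol → 0.61149 mol Si, 1.22298 mol O.
Total oxygen = 2.43054 mol. Normalization factor = 12/2.43054 = 4.93717.
Fe per 12 O = 0.24108 × 4.93717 = 1.190.

1.190 Fe apfu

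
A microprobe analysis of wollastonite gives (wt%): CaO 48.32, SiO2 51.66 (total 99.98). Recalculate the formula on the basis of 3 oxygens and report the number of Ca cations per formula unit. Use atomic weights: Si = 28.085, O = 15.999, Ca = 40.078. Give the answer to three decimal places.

1.001 Ca apfu

48.32 wt% CaO ÷ 56.077 g/mol = 0.86167 mol, giving 0.86167 Ca and 0.86167 O.
51.66 wt% SiO2 ÷ 60.083 g/mol = 0.85981 mol, giving 0.85981 Si and 1.71962 O.
Oxygen sums to 2.58129; scaling by 3/2.58129 = 1.16221 puts the formula on 3 O.
Ca: 0.86167 × 1.16221 = 1.001 atoms per formula unit.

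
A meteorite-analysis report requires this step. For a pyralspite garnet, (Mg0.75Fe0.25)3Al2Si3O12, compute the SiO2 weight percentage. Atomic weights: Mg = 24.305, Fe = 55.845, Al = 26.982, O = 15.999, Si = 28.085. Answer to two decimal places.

M((Mg0.75Fe0.25)3Al2Si3O12) = 426.777 g/mol; M(SiO2) = 60.083 g/mol.
Moles SiO2 per formula unit = 3 Si ÷ 1 = 3.0000.
SiO2 fraction = (3.0000 × 60.083) / 426.777 = 180.249/426.777 = 0.4223.

42.23 wt%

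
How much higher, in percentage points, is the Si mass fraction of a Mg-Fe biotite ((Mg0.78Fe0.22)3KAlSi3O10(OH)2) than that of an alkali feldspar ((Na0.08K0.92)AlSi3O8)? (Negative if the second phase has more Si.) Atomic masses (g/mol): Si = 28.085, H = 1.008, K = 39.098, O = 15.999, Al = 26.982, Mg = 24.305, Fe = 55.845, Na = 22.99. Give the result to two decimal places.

M((Mg0.78Fe0.22)3KAlSi3O10(OH)2) = 438.070 g/mol, so wt% Si = 84.255/438.070 × 100 = 19.23%.
M((Na0.08K0.92)AlSi3O8) = 277.038 g/mol, so wt% Si = 84.255/277.038 × 100 = 30.41%.
19.23 − 30.41 = -11.18 pp.

-11.18 percentage points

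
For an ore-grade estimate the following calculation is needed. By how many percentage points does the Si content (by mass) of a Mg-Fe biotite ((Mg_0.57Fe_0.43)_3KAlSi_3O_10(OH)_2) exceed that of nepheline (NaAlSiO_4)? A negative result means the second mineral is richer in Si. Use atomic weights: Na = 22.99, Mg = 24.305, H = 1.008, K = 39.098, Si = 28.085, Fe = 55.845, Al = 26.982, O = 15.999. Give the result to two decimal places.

Si in (Mg_0.57Fe_0.43)_3KAlSi_3O_10(OH)_2: molar mass 457.941 g/mol; 3×28.085 = 84.255 g → 18.40 wt%.
Si in NaAlSiO_4: molar mass 142.053 g/mol; 1×28.085 = 28.085 g → 19.77 wt%.
Difference = 18.40 − 19.77 = -1.37 percentage points.

-1.37 percentage points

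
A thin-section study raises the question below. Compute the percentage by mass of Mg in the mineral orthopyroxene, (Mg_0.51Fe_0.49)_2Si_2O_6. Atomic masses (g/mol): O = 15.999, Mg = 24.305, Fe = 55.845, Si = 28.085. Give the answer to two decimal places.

M((Mg_0.51Fe_0.49)_2Si_2O_6) = 231.683 g/mol.
Mg contributes 1.02 × 24.305 = 24.791 g per mole.
24.791/231.683 = 0.1070 → 10.70%.

10.70 weight percent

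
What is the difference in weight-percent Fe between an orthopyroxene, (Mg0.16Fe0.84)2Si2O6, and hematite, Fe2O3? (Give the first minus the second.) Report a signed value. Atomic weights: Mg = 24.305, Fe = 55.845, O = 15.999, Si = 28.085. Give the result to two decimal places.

M((Mg0.16Fe0.84)2Si2O6) = 253.761 g/mol, so wt% Fe = 93.820/253.761 × 100 = 36.97%.
M(Fe2O3) = 159.687 g/mol, so wt% Fe = 111.690/159.687 × 100 = 69.94%.
36.97 − 69.94 = -32.97 pp.

-32.97 percentage points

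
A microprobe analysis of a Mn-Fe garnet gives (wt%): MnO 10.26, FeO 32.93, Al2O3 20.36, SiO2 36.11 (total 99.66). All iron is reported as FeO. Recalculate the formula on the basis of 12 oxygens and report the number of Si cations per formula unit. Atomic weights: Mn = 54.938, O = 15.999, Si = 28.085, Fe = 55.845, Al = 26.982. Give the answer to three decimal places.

3.000 Si apfu

10.26 wt% MnO ÷ 70.937 g/mol = 0.14464 mol, giving 0.14464 Mn and 0.14464 O.
32.93 wt% FeO ÷ 71.844 g/mol = 0.45835 mol, giving 0.45835 Fe and 0.45835 O.
20.36 wt% Al2O3 ÷ 101.961 g/mol = 0.19968 mol, giving 0.39936 Al and 0.59904 O.
36.11 wt% SiO2 ÷ 60.083 g/mol = 0.60100 mol, giving 0.60100 Si and 1.20200 O.
Oxygen sums to 2.40403; scaling by 12/2.40403 = 4.99162 puts the formula on 12 O.
Si: 0.60100 × 4.99162 = 3.000 atoms per formula unit.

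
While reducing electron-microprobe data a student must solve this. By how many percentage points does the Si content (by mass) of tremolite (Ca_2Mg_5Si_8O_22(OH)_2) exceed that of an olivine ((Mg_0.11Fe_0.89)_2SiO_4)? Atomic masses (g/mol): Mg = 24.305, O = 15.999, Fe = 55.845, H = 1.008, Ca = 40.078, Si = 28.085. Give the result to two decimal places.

13.39 percentage points

M(Ca_2Mg_5Si_8O_22(OH)_2) = 812.353 g/mol, so wt% Si = 224.680/812.353 × 100 = 27.66%.
M((Mg_0.11Fe_0.89)_2SiO_4) = 196.832 g/mol, so wt% Si = 28.085/196.832 × 100 = 14.27%.
27.66 − 14.27 = 13.39 pp.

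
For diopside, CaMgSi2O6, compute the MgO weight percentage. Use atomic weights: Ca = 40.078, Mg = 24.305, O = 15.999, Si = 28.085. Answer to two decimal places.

Formula mass = 216.547 g/mol.
1 Mg → 1.0000 mol MgO per formula unit; M(MgO) = 40.304, so MgO mass = 40.304 g.
40.304/216.547 × 100 = 18.61 wt%.

18.61 wt%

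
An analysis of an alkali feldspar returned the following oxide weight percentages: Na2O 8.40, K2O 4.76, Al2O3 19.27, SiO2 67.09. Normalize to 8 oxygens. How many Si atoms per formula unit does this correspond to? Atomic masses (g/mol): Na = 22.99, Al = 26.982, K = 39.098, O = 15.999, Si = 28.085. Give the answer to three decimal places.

2.991 Si apfu

Na2O (M=61.979): mol = 0.13553; Na = 0.27106, O = 0.13553.
K2O (M=94.195): mol = 0.05053; K = 0.10106, O = 0.05053.
Al2O3 (M=101.961): mol = 0.18899; Al = 0.37798, O = 0.56697.
SiO2 (M=60.083): mol = 1.11662; Si = 1.11662, O = 2.23324.
ΣO = 2.98627; factor = 8/ΣO = 2.67893.
Si apfu = 1.11662 × 2.67893 = 2.991.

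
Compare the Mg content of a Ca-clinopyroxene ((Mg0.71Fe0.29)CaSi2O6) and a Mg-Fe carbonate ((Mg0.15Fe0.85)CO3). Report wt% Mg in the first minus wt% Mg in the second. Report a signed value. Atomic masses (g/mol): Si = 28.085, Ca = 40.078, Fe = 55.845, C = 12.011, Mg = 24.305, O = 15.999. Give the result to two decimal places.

4.37 percentage points

M((Mg0.71Fe0.29)CaSi2O6) = 225.694 g/mol, so wt% Mg = 17.257/225.694 × 100 = 7.65%.
M((Mg0.15Fe0.85)CO3) = 111.122 g/mol, so wt% Mg = 3.646/111.122 × 100 = 3.28%.
7.65 − 3.28 = 4.37 pp.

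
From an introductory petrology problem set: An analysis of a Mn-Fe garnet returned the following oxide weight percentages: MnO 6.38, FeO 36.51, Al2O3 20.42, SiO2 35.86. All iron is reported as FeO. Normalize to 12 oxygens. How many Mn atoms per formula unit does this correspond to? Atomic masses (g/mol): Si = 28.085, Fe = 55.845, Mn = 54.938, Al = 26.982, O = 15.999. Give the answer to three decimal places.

MnO: 6.38/70.937 = 0.08994 mol → 0.08994 mol Mn, 0.08994 mol O.
FeO: 36.51/71.844 = 0.50818 mol → 0.50818 mol Fe, 0.50818 mol O.
Al2O3: 20.42/101.961 = 0.20027 mol → 0.40054 mol Al, 0.60081 mol O.
SiO2: 35.86/60.083 = 0.59684 mol → 0.59684 mol Si, 1.19368 mol O.
Total oxygen = 2.39261 mol. Normalization factor = 12/2.39261 = 5.01544.
Mn per 12 O = 0.08994 × 5.01544 = 0.451.

0.451 Mn apfu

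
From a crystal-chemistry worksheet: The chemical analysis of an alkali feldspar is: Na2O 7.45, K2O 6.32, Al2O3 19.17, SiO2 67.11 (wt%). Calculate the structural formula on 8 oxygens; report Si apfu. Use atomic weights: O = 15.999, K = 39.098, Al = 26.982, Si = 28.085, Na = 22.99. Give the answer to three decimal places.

7.45 wt% Na2O ÷ 61.979 g/mol = 0.12020 mol, giving 0.24040 Na and 0.12020 O.
6.32 wt% K2O ÷ 94.195 g/mol = 0.06709 mol, giving 0.13418 K and 0.06709 O.
19.17 wt% Al2O3 ÷ 101.961 g/mol = 0.18801 mol, giving 0.37602 Al and 0.56403 O.
67.11 wt% SiO2 ÷ 60.083 g/mol = 1.11695 mol, giving 1.11695 Si and 2.23390 O.
Oxygen sums to 2.98522; scaling by 8/2.98522 = 2.67987 puts the formula on 8 O.
Si: 1.11695 × 2.67987 = 2.993 atoms per formula unit.

2.993 Si apfu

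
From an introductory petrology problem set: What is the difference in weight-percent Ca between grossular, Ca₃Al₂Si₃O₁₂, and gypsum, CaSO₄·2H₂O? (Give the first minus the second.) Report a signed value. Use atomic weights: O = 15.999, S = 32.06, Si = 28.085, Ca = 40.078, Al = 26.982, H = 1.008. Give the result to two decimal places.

3.41 percentage points

Ca in Ca₃Al₂Si₃O₁₂: molar mass 450.441 g/mol; 3×40.078 = 120.234 g → 26.69 wt%.
Ca in CaSO₄·2H₂O: molar mass 172.164 g/mol; 1×40.078 = 40.078 g → 23.28 wt%.
Difference = 26.69 − 23.28 = 3.41 percentage points.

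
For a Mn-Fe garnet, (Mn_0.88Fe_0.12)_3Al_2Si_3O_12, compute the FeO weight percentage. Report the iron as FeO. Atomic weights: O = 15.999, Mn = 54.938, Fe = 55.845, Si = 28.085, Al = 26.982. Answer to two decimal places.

5.22 wt%

M((Mn_0.88Fe_0.12)_3Al_2Si_3O_12) = 495.348 g/mol; M(FeO) = 71.844 g/mol.
Moles FeO per formula unit = 0.36 Fe ÷ 1 = 0.3600.
FeO fraction = (0.3600 × 71.844) / 495.348 = 25.864/495.348 = 0.0522.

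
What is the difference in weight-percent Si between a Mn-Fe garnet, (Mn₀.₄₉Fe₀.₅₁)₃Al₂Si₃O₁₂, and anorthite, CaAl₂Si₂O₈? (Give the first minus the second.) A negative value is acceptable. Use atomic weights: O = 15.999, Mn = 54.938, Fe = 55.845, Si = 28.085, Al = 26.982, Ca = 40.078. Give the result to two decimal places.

-3.22 percentage points

M((Mn₀.₄₉Fe₀.₅₁)₃Al₂Si₃O₁₂) = 496.409 g/mol, so wt% Si = 84.255/496.409 × 100 = 16.97%.
M(CaAl₂Si₂O₈) = 278.204 g/mol, so wt% Si = 56.170/278.204 × 100 = 20.19%.
16.97 − 20.19 = -3.22 pp.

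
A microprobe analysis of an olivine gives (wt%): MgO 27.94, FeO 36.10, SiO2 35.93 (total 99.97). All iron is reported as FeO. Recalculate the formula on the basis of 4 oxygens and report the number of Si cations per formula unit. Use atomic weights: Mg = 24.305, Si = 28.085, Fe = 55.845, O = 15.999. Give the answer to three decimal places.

1.000 Si apfu

27.94 wt% MgO ÷ 40.304 g/mol = 0.69323 mol, giving 0.69323 Mg and 0.69323 O.
36.10 wt% FeO ÷ 71.844 g/mol = 0.50248 mol, giving 0.50248 Fe and 0.50248 O.
35.93 wt% SiO2 ÷ 60.083 g/mol = 0.59801 mol, giving 0.59801 Si and 1.19602 O.
Oxygen sums to 2.39173; scaling by 4/2.39173 = 1.67243 puts the formula on 4 O.
Si: 0.59801 × 1.67243 = 1.000 atoms per formula unit.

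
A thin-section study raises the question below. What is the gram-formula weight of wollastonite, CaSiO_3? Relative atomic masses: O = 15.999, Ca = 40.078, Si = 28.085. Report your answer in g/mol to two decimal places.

116.16 g/mol

M = 1×40.078 + 1×28.085 + 3×15.999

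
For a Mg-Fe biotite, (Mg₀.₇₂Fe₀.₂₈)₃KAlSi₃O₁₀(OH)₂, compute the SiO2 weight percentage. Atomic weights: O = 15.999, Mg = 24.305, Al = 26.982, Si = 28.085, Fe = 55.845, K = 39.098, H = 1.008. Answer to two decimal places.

Molar mass of (Mg₀.₇₂Fe₀.₂₈)₃KAlSi₃O₁₀(OH)₂ = 2.16*24.305 + 0.84*55.845 + 1*39.098 + 1*26.982 + 3*28.085 + 12*15.999 + 2*1.008 = 443.748 g/mol.
Each formula unit contains 3 Si, equivalent to 3/1 = 3.0000 mol SiO2.
M(SiO2) = 1×28.085 + 2×15.999 = 60.083 g/mol.
Mass of SiO2 per formula unit = 3.0000 × 60.083 = 180.249 g.
SiO2 wt% = 180.249 / 443.748 × 100 = 40.62%.

40.62 wt%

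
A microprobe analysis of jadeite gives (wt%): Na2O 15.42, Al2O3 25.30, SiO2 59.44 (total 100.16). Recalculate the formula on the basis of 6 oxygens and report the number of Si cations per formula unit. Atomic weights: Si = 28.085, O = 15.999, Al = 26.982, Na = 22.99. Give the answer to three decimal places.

15.42 wt% Na2O ÷ 61.979 g/mol = 0.24879 mol, giving 0.49758 Na and 0.24879 O.
25.30 wt% Al2O3 ÷ 101.961 g/mol = 0.24813 mol, giving 0.49626 Al and 0.74439 O.
59.44 wt% SiO2 ÷ 60.083 g/mol = 0.98930 mol, giving 0.98930 Si and 1.97860 O.
Oxygen sums to 2.97178; scaling by 6/2.97178 = 2.01899 puts the formula on 6 O.
Si: 0.98930 × 2.01899 = 1.997 atoms per formula unit.

1.997 Si apfu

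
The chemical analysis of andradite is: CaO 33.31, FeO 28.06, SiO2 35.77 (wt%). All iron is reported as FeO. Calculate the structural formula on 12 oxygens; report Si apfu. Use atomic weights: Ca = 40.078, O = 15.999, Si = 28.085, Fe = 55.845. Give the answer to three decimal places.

3.284 Si apfu

33.31 wt% CaO ÷ 56.077 g/mol = 0.59400 mol, giving 0.59400 Ca and 0.59400 O.
28.06 wt% FeO ÷ 71.844 g/mol = 0.39057 mol, giving 0.39057 Fe and 0.39057 O.
35.77 wt% SiO2 ÷ 60.083 g/mol = 0.59534 mol, giving 0.59534 Si and 1.19068 O.
Oxygen sums to 2.17525; scaling by 12/2.17525 = 5.51661 puts the formula on 12 O.
Si: 0.59534 × 5.51661 = 3.284 atoms per formula unit.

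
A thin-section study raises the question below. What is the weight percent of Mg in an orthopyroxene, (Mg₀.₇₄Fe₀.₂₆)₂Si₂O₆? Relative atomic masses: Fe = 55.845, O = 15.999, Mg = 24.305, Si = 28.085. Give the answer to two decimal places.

16.56 mass %

Molar mass of (Mg₀.₇₄Fe₀.₂₆)₂Si₂O₆: 1.48·24.305 + 0.52·55.845 + 2·28.085 + 6·15.999 = 217.175 g/mol.
Mass of Mg per formula unit: 1.48 × 24.305 = 35.971 g.
Weight fraction Mg = 35.971 / 217.175 = 0.1656.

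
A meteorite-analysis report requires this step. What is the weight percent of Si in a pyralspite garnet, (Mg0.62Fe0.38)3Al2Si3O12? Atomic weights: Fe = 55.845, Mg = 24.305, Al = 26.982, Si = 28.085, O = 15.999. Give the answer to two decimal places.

M((Mg0.62Fe0.38)3Al2Si3O12) = 439.078 g/mol.
Si contributes 3 × 28.085 = 84.255 g per mole.
84.255/439.078 = 0.1919 → 19.19%.

19.19 weight percent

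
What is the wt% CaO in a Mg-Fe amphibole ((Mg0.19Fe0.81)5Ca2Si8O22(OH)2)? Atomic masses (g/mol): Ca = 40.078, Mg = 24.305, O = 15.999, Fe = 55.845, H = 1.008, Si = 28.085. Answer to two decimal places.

Formula mass = 940.090 g/mol.
2 Ca → 2.0000 mol CaO per formula unit; M(CaO) = 56.077, so CaO mass = 112.154 g.
112.154/940.090 × 100 = 11.93 wt%.

11.93 wt%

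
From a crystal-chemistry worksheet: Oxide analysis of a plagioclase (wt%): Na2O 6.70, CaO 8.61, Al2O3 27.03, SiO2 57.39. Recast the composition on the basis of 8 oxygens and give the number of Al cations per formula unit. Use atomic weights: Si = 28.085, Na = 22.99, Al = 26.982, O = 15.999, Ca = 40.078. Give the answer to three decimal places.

1.429 Al apfu

Na2O (M=61.979): mol = 0.10810; Na = 0.21620, O = 0.10810.
CaO (M=56.077): mol = 0.15354; Ca = 0.15354, O = 0.15354.
Al2O3 (M=101.961): mol = 0.26510; Al = 0.53020, O = 0.79530.
SiO2 (M=60.083): mol = 0.95518; Si = 0.95518, O = 1.91036.
ΣO = 2.96730; factor = 8/ΣO = 2.69605.
Al apfu = 0.53020 × 2.69605 = 1.429.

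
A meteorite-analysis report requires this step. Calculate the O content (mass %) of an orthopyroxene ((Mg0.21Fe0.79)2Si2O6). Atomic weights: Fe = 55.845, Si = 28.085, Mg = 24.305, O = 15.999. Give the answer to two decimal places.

Molar mass of (Mg0.21Fe0.79)2Si2O6: 0.42*24.305 + 1.58*55.845 + 2*28.085 + 6*15.999 = 250.607 g/mol.
Mass of O per formula unit: 6 × 15.999 = 95.994 g.
Weight fraction O = 95.994 / 250.607 = 0.3830.

38.30 mass %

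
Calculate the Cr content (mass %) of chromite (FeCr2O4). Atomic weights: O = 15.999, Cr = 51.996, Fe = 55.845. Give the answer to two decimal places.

46.46 mass %

Molar mass of FeCr2O4: 1·55.845 + 2·51.996 + 4·15.999 = 223.833 g/mol.
Mass of Cr per formula unit: 2 × 51.996 = 103.992 g.
Weight fraction Cr = 103.992 / 223.833 = 0.4646.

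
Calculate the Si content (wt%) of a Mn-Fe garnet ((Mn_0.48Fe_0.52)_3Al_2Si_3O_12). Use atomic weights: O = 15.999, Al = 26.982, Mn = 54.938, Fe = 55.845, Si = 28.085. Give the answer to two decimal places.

M((Mn_0.48Fe_0.52)_3Al_2Si_3O_12) = 496.436 g/mol.
Si contributes 3 × 28.085 = 84.255 g per mole.
84.255/496.436 = 0.1697 → 16.97%.

16.97 wt%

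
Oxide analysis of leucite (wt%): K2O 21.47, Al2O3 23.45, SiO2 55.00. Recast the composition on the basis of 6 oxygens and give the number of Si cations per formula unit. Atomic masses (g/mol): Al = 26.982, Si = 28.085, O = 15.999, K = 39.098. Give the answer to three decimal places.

1.998 Si apfu

21.47 wt% K2O ÷ 94.195 g/mol = 0.22793 mol, giving 0.45586 K and 0.22793 O.
23.45 wt% Al2O3 ÷ 101.961 g/mol = 0.22999 mol, giving 0.45998 Al and 0.68997 O.
55.00 wt% SiO2 ÷ 60.083 g/mol = 0.91540 mol, giving 0.91540 Si and 1.83080 O.
Oxygen sums to 2.74870; scaling by 6/2.74870 = 2.18285 puts the formula on 6 O.
Si: 0.91540 × 2.18285 = 1.998 atoms per formula unit.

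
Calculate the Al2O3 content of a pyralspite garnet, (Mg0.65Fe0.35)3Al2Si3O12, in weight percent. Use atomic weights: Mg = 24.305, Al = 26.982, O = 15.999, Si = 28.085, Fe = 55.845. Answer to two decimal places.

Formula mass = 436.239 g/mol.
2 Al → 1.0000 mol Al2O3 per formula unit; M(Al2O3) = 101.961, so Al2O3 mass = 101.961 g.
101.961/436.239 × 100 = 23.37 wt%.

23.37 wt%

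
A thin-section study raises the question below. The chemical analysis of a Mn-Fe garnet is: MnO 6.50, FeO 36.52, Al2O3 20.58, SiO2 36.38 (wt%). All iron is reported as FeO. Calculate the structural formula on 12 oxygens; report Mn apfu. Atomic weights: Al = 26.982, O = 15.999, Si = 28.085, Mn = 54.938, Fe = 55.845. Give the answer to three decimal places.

MnO: 6.50/70.937 = 0.09163 mol → 0.09163 mol Mn, 0.09163 mol O.
FeO: 36.52/71.844 = 0.50832 mol → 0.50832 mol Fe, 0.50832 mol O.
Al2O3: 20.58/101.961 = 0.20184 mol → 0.40368 mol Al, 0.60552 mol O.
SiO2: 36.38/60.083 = 0.60550 mol → 0.60550 mol Si, 1.21100 mol O.
Total oxygen = 2.41647 mol. Normalization factor = 12/2.41647 = 4.96592.
Mn per 12 O = 0.09163 × 4.96592 = 0.455.

0.455 Mn apfu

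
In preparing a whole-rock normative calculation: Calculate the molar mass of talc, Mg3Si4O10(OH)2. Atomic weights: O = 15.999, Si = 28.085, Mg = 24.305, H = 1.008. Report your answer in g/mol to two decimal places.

M = 3(24.305) + 4(28.085) + 12(15.999) + 2(1.008)

379.26 g/mol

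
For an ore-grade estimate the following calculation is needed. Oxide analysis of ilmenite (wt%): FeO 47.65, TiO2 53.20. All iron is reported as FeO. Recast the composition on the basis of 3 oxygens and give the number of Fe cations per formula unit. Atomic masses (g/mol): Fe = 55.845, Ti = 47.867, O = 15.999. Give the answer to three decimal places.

FeO: 47.65/71.844 = 0.66324 mol → 0.66324 mol Fe, 0.66324 mol O.
TiO2: 53.20/79.865 = 0.66612 mol → 0.66612 mol Ti, 1.33224 mol O.
Total oxygen = 1.99548 mol. Normalization factor = 3/1.99548 = 1.50340.
Fe per 3 O = 0.66324 × 1.50340 = 0.997.

0.997 Fe apfu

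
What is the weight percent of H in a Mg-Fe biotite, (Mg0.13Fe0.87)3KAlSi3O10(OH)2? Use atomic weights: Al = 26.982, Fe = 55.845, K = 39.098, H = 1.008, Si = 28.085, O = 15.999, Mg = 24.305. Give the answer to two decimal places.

Molar mass of (Mg0.13Fe0.87)3KAlSi3O10(OH)2: 0.39×24.305 + 2.61×55.845 + 1×39.098 + 1×26.982 + 3×28.085 + 12×15.999 + 2×1.008 = 499.573 g/mol.
Mass of H per formula unit: 2 × 1.008 = 2.016 g.
Weight fraction H = 2.016 / 499.573 = 0.0040.

0.40 weight percent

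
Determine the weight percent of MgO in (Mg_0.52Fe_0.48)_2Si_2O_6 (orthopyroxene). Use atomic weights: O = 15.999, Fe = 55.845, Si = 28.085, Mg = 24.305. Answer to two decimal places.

18.14 wt%

Formula mass = 231.052 g/mol.
1.04 Mg → 1.0400 mol MgO per formula unit; M(MgO) = 40.304, so MgO mass = 41.916 g.
41.916/231.052 × 100 = 18.14 wt%.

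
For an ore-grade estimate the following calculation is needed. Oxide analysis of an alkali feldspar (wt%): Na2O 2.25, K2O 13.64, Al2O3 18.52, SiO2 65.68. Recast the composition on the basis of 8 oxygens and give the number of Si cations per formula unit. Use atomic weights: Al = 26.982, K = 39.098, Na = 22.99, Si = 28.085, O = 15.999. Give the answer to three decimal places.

3.003 Si apfu

Na2O (M=61.979): mol = 0.03630; Na = 0.07260, O = 0.03630.
K2O (M=94.195): mol = 0.14481; K = 0.28962, O = 0.14481.
Al2O3 (M=101.961): mol = 0.18164; Al = 0.36328, O = 0.54492.
SiO2 (M=60.083): mol = 1.09315; Si = 1.09315, O = 2.18630.
ΣO = 2.91233; factor = 8/ΣO = 2.74694.
Si apfu = 1.09315 × 2.74694 = 3.003.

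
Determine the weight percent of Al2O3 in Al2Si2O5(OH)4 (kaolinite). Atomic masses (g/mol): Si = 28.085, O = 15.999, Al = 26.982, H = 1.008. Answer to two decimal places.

39.50 wt%

M(Al2Si2O5(OH)4) = 258.157 g/mol; M(Al2O3) = 101.961 g/mol.
Moles Al2O3 per formula unit = 2 Al ÷ 2 = 1.0000.
Al2O3 fraction = (1.0000 × 101.961) / 258.157 = 101.961/258.157 = 0.3950.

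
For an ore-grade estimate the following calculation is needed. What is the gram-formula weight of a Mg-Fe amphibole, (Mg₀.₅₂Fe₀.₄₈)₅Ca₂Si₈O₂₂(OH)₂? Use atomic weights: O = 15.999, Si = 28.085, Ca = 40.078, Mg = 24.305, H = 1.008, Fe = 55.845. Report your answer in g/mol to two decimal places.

888.05 g/mol

Mg: 2.60 × 24.305 = 63.1930
Fe: 2.40 × 55.845 = 134.0280
Ca: 2 × 40.078 = 80.1560
Si: 8 × 28.085 = 224.6800
O: 24 × 15.999 = 383.9760
H: 2 × 1.008 = 2.0160
Summing the contributions gives the formula mass.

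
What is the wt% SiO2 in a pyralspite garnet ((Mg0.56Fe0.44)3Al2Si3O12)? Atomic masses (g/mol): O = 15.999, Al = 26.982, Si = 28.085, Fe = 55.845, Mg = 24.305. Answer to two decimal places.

Molar mass of (Mg0.56Fe0.44)3Al2Si3O12 = 1.68*24.305 + 1.32*55.845 + 2*26.982 + 3*28.085 + 12*15.999 = 444.755 g/mol.
Each formula unit contains 3 Si, equivalent to 3/1 = 3.0000 mol SiO2.
M(SiO2) = 1×28.085 + 2×15.999 = 60.083 g/mol.
Mass of SiO2 per formula unit = 3.0000 × 60.083 = 180.249 g.
SiO2 wt% = 180.249 / 444.755 × 100 = 40.53%.

40.53 wt%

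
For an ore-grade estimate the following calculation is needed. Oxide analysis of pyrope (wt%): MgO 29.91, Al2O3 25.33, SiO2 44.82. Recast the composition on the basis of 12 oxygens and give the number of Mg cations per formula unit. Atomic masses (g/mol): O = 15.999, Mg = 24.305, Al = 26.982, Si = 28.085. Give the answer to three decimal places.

MgO (M=40.304): mol = 0.74211; Mg = 0.74211, O = 0.74211.
Al2O3 (M=101.961): mol = 0.24843; Al = 0.49686, O = 0.74529.
SiO2 (M=60.083): mol = 0.74597; Si = 0.74597, O = 1.49194.
ΣO = 2.97934; factor = 12/ΣO = 4.02774.
Mg apfu = 0.74211 × 4.02774 = 2.989.

2.989 Mg apfu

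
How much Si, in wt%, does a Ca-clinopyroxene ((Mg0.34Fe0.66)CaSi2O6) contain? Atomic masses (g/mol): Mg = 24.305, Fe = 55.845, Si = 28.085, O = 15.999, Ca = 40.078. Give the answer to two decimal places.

23.66 wt%

Molar mass of (Mg0.34Fe0.66)CaSi2O6: 0.34*24.305 + 0.66*55.845 + 1*40.078 + 2*28.085 + 6*15.999 = 237.363 g/mol.
Mass of Si per formula unit: 2 × 28.085 = 56.170 g.
Weight fraction Si = 56.170 / 237.363 = 0.2366.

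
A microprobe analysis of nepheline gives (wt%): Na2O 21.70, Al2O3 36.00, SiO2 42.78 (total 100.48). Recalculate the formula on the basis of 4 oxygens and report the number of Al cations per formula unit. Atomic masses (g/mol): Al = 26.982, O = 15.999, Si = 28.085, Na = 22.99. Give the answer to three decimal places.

21.70 wt% Na2O ÷ 61.979 g/mol = 0.35012 mol, giving 0.70024 Na and 0.35012 O.
36.00 wt% Al2O3 ÷ 101.961 g/mol = 0.35308 mol, giving 0.70616 Al and 1.05924 O.
42.78 wt% SiO2 ÷ 60.083 g/mol = 0.71202 mol, giving 0.71202 Si and 1.42404 O.
Oxygen sums to 2.83340; scaling by 4/2.83340 = 1.41173 puts the formula on 4 O.
Al: 0.70616 × 1.41173 = 0.997 atoms per formula unit.

0.997 Al apfu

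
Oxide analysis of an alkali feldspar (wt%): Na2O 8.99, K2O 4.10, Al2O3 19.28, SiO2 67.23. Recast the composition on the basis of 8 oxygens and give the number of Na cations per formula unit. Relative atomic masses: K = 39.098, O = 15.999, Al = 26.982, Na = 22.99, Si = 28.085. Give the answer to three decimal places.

0.775 Na apfu

Na2O (M=61.979): mol = 0.14505; Na = 0.29010, O = 0.14505.
K2O (M=94.195): mol = 0.04353; K = 0.08706, O = 0.04353.
Al2O3 (M=101.961): mol = 0.18909; Al = 0.37818, O = 0.56727.
SiO2 (M=60.083): mol = 1.11895; Si = 1.11895, O = 2.23790.
ΣO = 2.99375; factor = 8/ΣO = 2.67223.
Na apfu = 0.29010 × 2.67223 = 0.775.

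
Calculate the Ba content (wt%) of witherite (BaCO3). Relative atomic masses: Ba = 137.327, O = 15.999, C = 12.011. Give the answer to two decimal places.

Molar mass of BaCO3: 1·137.327 + 1·12.011 + 3·15.999 = 197.335 g/mol.
Mass of Ba per formula unit: 1 × 137.327 = 137.327 g.
Weight fraction Ba = 137.327 / 197.335 = 0.6959.

69.59 wt%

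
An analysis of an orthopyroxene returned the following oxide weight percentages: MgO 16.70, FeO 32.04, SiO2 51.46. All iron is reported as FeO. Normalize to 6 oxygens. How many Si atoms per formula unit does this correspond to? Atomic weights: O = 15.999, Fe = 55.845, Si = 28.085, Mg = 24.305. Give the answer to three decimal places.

1.997 Si apfu

MgO (M=40.304): mol = 0.41435; Mg = 0.41435, O = 0.41435.
FeO (M=71.844): mol = 0.44597; Fe = 0.44597, O = 0.44597.
SiO2 (M=60.083): mol = 0.85648; Si = 0.85648, O = 1.71296.
ΣO = 2.57328; factor = 6/ΣO = 2.33165.
Si apfu = 0.85648 × 2.33165 = 1.997.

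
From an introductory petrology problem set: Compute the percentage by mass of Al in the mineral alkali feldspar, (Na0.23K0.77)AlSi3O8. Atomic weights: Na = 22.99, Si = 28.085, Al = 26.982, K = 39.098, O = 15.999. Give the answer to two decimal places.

9.83 weight percent

M((Na0.23K0.77)AlSi3O8) = 274.622 g/mol.
Al contributes 1 × 26.982 = 26.982 g per mole.
26.982/274.622 = 0.0983 → 9.83%.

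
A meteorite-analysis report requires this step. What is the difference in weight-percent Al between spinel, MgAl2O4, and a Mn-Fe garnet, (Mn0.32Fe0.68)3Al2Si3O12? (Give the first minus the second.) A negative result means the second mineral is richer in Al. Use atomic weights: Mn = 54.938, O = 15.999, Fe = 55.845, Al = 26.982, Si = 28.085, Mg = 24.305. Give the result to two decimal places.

27.07 percentage points

M(MgAl2O4) = 142.265 g/mol, so wt% Al = 53.964/142.265 × 100 = 37.93%.
M((Mn0.32Fe0.68)3Al2Si3O12) = 496.871 g/mol, so wt% Al = 53.964/496.871 × 100 = 10.86%.
37.93 − 10.86 = 27.07 pp.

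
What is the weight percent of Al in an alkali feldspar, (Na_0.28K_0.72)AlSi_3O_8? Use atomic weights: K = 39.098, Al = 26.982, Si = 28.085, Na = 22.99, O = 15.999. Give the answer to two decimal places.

Formula mass = 0.28*22.99 + 0.72*39.098 + 1*26.982 + 3*28.085 + 8*15.999 = 273.817 g/mol, of which 26.982 g is Al.
So Al makes up 26.982/273.817 = 0.0985 of the mass, i.e. 9.85%.

9.85 weight percent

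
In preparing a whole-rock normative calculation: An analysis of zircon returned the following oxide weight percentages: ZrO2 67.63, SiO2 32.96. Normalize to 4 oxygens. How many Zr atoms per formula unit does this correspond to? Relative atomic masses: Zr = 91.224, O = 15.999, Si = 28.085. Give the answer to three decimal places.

ZrO2 (M=123.222): mol = 0.54885; Zr = 0.54885, O = 1.09770.
SiO2 (M=60.083): mol = 0.54857; Si = 0.54857, O = 1.09714.
ΣO = 2.19484; factor = 4/ΣO = 1.82246.
Zr apfu = 0.54885 × 1.82246 = 1.000.

1.000 Zr apfu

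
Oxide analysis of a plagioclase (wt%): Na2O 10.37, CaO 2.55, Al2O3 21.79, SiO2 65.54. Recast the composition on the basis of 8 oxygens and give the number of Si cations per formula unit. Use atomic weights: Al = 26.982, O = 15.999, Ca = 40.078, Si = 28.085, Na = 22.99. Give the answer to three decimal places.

Na2O (M=61.979): mol = 0.16731; Na = 0.33462, O = 0.16731.
CaO (M=56.077): mol = 0.04547; Ca = 0.04547, O = 0.04547.
Al2O3 (M=101.961): mol = 0.21371; Al = 0.42742, O = 0.64113.
SiO2 (M=60.083): mol = 1.09082; Si = 1.09082, O = 2.18164.
ΣO = 3.03555; factor = 8/ΣO = 2.63544.
Si apfu = 1.09082 × 2.63544 = 2.875.

2.875 Si apfu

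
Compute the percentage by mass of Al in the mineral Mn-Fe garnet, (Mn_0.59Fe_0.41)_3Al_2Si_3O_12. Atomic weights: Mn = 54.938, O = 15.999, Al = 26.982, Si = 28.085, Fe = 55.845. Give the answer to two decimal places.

Molar mass of (Mn_0.59Fe_0.41)_3Al_2Si_3O_12: 1.77·54.938 + 1.23·55.845 + 2·26.982 + 3·28.085 + 12·15.999 = 496.137 g/mol.
Mass of Al per formula unit: 2 × 26.982 = 53.964 g.
Weight fraction Al = 53.964 / 496.137 = 0.1088.

10.88 wt%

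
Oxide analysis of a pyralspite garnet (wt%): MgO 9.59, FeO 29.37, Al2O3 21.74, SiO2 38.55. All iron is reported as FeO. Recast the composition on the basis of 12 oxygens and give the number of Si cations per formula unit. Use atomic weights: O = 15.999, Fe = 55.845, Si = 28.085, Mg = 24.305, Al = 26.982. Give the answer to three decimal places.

2.996 Si apfu

MgO (M=40.304): mol = 0.23794; Mg = 0.23794, O = 0.23794.
FeO (M=71.844): mol = 0.40880; Fe = 0.40880, O = 0.40880.
Al2O3 (M=101.961): mol = 0.21322; Al = 0.42644, O = 0.63966.
SiO2 (M=60.083): mol = 0.64161; Si = 0.64161, O = 1.28322.
ΣO = 2.56962; factor = 12/ΣO = 4.66995.
Si apfu = 0.64161 × 4.66995 = 2.996.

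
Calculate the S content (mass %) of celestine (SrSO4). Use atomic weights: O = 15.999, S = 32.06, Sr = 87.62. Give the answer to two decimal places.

Formula mass = 1·87.62 + 1·32.06 + 4·15.999 = 183.676 g/mol, of which 32.060 g is S.
So S makes up 32.060/183.676 = 0.1745 of the mass, i.e. 17.45%.

17.45 mass %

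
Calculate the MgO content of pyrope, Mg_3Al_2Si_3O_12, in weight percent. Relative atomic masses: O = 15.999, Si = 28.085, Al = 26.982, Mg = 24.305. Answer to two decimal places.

29.99 wt%

M(Mg_3Al_2Si_3O_12) = 403.122 g/mol; M(MgO) = 40.304 g/mol.
Moles MgO per formula unit = 3 Mg ÷ 1 = 3.0000.
MgO fraction = (3.0000 × 40.304) / 403.122 = 120.912/403.122 = 0.2999.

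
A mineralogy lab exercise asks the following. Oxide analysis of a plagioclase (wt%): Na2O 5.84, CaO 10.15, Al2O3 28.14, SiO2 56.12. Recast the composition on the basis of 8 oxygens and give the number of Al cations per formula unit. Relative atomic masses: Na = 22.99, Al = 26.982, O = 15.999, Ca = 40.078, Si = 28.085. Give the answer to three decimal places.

Na2O (M=61.979): mol = 0.09423; Na = 0.18846, O = 0.09423.
CaO (M=56.077): mol = 0.18100; Ca = 0.18100, O = 0.18100.
Al2O3 (M=101.961): mol = 0.27599; Al = 0.55198, O = 0.82797.
SiO2 (M=60.083): mol = 0.93404; Si = 0.93404, O = 1.86808.
ΣO = 2.97128; factor = 8/ΣO = 2.69244.
Al apfu = 0.55198 × 2.69244 = 1.486.

1.486 Al apfu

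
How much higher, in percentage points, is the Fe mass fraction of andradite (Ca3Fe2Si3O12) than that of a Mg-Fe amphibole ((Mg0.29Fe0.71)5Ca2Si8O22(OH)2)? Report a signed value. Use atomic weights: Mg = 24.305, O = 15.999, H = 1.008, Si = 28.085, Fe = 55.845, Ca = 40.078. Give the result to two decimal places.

0.53 percentage points

First mineral: 111.690 g Fe in 508.167 g formula = 21.98 wt% Fe.
Second mineral: 198.250 g Fe in 924.320 g formula = 21.45 wt% Fe.
21.98% − 21.45% gives a difference of 0.53 percentage points.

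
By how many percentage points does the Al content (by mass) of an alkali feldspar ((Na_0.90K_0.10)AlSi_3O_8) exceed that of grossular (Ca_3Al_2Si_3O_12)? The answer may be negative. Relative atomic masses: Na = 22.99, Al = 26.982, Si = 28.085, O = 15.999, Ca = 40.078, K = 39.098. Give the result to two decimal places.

-1.75 percentage points

Al in (Na_0.90K_0.10)AlSi_3O_8: molar mass 263.830 g/mol; 1×26.982 = 26.982 g → 10.23 wt%.
Al in Ca_3Al_2Si_3O_12: molar mass 450.441 g/mol; 2×26.982 = 53.964 g → 11.98 wt%.
Difference = 10.23 − 11.98 = -1.75 percentage points.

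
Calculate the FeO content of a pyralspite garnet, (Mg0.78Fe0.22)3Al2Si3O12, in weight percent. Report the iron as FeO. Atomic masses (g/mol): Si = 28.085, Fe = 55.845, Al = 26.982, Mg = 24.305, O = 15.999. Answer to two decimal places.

11.18 wt%

Molar mass of (Mg0.78Fe0.22)3Al2Si3O12 = 2.34·24.305 + 0.66·55.845 + 2·26.982 + 3·28.085 + 12·15.999 = 423.938 g/mol.
Each formula unit contains 0.66 Fe, equivalent to 0.66/1 = 0.6600 mol FeO.
M(FeO) = 1×55.845 + 1×15.999 = 71.844 g/mol.
Mass of FeO per formula unit = 0.6600 × 71.844 = 47.417 g.
FeO wt% = 47.417 / 423.938 × 100 = 11.18%.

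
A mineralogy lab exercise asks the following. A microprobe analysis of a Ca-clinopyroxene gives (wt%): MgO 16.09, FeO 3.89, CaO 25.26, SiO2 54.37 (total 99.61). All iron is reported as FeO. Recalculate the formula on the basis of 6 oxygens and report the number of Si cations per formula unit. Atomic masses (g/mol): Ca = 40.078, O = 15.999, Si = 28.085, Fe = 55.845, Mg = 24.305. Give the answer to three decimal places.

16.09 wt% MgO ÷ 40.304 g/mol = 0.39922 mol, giving 0.39922 Mg and 0.39922 O.
3.89 wt% FeO ÷ 71.844 g/mol = 0.05415 mol, giving 0.05415 Fe and 0.05415 O.
25.26 wt% CaO ÷ 56.077 g/mol = 0.45045 mol, giving 0.45045 Ca and 0.45045 O.
54.37 wt% SiO2 ÷ 60.083 g/mol = 0.90491 mol, giving 0.90491 Si and 1.80982 O.
Oxygen sums to 2.71364; scaling by 6/2.71364 = 2.21105 puts the formula on 6 O.
Si: 0.90491 × 2.21105 = 2.001 atoms per formula unit.

2.001 Si apfu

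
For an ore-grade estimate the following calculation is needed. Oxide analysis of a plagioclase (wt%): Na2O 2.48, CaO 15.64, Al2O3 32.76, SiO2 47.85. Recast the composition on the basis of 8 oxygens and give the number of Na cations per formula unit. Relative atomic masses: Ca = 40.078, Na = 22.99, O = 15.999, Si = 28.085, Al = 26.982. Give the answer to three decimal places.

0.223 Na apfu

Na2O: 2.48/61.979 = 0.04001 mol → 0.08002 mol Na, 0.04001 mol O.
CaO: 15.64/56.077 = 0.27890 mol → 0.27890 mol Ca, 0.27890 mol O.
Al2O3: 32.76/101.961 = 0.32130 mol → 0.64260 mol Al, 0.96390 mol O.
SiO2: 47.85/60.083 = 0.79640 mol → 0.79640 mol Si, 1.59280 mol O.
Total oxygen = 2.87561 mol. Normalization factor = 8/2.87561 = 2.78202.
Na per 8 O = 0.08002 × 2.78202 = 0.223.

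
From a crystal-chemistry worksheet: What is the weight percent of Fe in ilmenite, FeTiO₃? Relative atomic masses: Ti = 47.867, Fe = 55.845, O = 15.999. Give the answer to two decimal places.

M(FeTiO₃) = 151.709 g/mol.
Fe contributes 1 × 55.845 = 55.845 g per mole.
55.845/151.709 = 0.3681 → 36.81%.

36.81 wt%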